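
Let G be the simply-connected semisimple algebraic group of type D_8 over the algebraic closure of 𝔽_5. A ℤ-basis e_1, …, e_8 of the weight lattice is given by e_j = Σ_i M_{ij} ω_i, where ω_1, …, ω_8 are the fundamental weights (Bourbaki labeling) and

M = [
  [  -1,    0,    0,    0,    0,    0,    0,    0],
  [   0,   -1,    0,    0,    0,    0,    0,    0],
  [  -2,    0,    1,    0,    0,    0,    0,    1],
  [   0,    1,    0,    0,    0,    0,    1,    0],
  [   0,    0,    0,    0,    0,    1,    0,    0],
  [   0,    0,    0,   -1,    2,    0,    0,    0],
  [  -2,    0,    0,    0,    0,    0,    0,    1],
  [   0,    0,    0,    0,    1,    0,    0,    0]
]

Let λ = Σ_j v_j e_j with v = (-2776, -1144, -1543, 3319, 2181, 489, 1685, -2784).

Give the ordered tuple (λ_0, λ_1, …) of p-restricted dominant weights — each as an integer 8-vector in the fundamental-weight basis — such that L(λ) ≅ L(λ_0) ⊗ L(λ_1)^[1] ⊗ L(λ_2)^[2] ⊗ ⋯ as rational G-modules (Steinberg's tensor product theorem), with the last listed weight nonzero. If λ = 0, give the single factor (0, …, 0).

((1, 4, 0, 1, 4, 3, 3, 1), (0, 3, 0, 3, 2, 3, 3, 1), (1, 0, 4, 1, 4, 1, 0, 2), (2, 4, 4, 4, 3, 3, 2, 2), (4, 1, 1, 0, 0, 1, 4, 3))

In the fundamental-weight basis, λ has coordinates c = M·v (v = (-2776, -1144, -1543, 3319, 2181, 489, 1685, -2784)):
  c_1 = -1*-2776 + 0*-1144 + 0*-1543 + 0*3319 + 0*2181 + 0*489 + 0*1685 + 0*-2784 = 2776
  c_2 = 0*-2776 + -1*-1144 + 0*-1543 + 0*3319 + 0*2181 + 0*489 + 0*1685 + 0*-2784 = 1144
  c_3 = -2*-2776 + 0*-1144 + 1*-1543 + 0*3319 + 0*2181 + 0*489 + 0*1685 + 1*-2784 = 1225
  c_4 = 0*-2776 + 1*-1144 + 0*-1543 + 0*3319 + 0*2181 + 0*489 + 1*1685 + 0*-2784 = 541
  c_5 = 0*-2776 + 0*-1144 + 0*-1543 + 0*3319 + 0*2181 + 1*489 + 0*1685 + 0*-2784 = 489
  c_6 = 0*-2776 + 0*-1144 + 0*-1543 + -1*3319 + 2*2181 + 0*489 + 0*1685 + 0*-2784 = 1043
  c_7 = -2*-2776 + 0*-1144 + 0*-1543 + 0*3319 + 0*2181 + 0*489 + 0*1685 + 1*-2784 = 2768
  c_8 = 0*-2776 + 0*-1144 + 0*-1543 + 0*3319 + 1*2181 + 0*489 + 0*1685 + 0*-2784 = 2181
Expand coordinatewise in base 5:
  c_1 = 2776 = 1·5^0 + 0·5^1 + 1·5^2 + 2·5^3 + 4·5^4
  c_2 = 1144 = 4·5^0 + 3·5^1 + 0·5^2 + 4·5^3 + 1·5^4
  c_3 = 1225 = 0·5^0 + 0·5^1 + 4·5^2 + 4·5^3 + 1·5^4
  c_4 = 541 = 1·5^0 + 3·5^1 + 1·5^2 + 4·5^3
  c_5 = 489 = 4·5^0 + 2·5^1 + 4·5^2 + 3·5^3
  c_6 = 1043 = 3·5^0 + 3·5^1 + 1·5^2 + 3·5^3 + 1·5^4
  c_7 = 2768 = 3·5^0 + 3·5^1 + 0·5^2 + 2·5^3 + 4·5^4
  c_8 = 2181 = 1·5^0 + 1·5^1 + 2·5^2 + 2·5^3 + 3·5^4
Factor λ_0 = (1, 4, 0, 1, 4, 3, 3, 1)
Factor λ_1 = (0, 3, 0, 3, 2, 3, 3, 1)
Factor λ_2 = (1, 0, 4, 1, 4, 1, 0, 2)
Factor λ_3 = (2, 4, 4, 4, 3, 3, 2, 2)
Factor λ_4 = (4, 1, 1, 0, 0, 1, 4, 3)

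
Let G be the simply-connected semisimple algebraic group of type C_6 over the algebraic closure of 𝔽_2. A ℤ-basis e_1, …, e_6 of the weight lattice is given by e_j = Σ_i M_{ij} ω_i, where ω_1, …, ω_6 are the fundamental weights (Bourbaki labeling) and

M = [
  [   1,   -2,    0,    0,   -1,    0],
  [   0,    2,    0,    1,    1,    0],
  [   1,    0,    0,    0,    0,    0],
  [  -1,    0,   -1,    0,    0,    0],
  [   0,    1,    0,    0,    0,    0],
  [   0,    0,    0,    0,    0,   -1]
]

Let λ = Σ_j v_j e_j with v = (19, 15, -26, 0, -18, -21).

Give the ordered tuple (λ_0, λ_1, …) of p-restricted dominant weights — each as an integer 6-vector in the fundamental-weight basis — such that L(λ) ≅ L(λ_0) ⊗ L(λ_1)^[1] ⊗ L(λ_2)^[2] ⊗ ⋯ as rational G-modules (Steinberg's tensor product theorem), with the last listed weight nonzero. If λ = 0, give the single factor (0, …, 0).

((1, 0, 1, 1, 1, 1), (1, 0, 1, 1, 1, 0), (1, 1, 0, 1, 1, 1), (0, 1, 0, 0, 1, 0), (0, 0, 1, 0, 0, 1))

Converting to the ω-basis (c_i = row i of M dotted with v = (19, 15, -26, 0, -18, -21)):
  c_1 = (1)·(19) + (-2)·(15) + (0)·(-26) + (0)·(0) + (-1)·(-18) + (0)·(-21) = 7
  c_2 = (0)·(19) + (2)·(15) + (0)·(-26) + (1)·(0) + (1)·(-18) + (0)·(-21) = 12
  c_3 = (1)·(19) + (0)·(15) + (0)·(-26) + (0)·(0) + (0)·(-18) + (0)·(-21) = 19
  c_4 = (-1)·(19) + (0)·(15) + (-1)·(-26) + (0)·(0) + (0)·(-18) + (0)·(-21) = 7
  c_5 = (0)·(19) + (1)·(15) + (0)·(-26) + (0)·(0) + (0)·(-18) + (0)·(-21) = 15
  c_6 = (0)·(19) + (0)·(15) + (0)·(-26) + (0)·(0) + (0)·(-18) + (-1)·(-21) = 21
Expand coordinatewise in base 2:
  c_1 = 7 = 1·2^0 + 1·2^1 + 1·2^2
  c_2 = 12 = 0·2^0 + 0·2^1 + 1·2^2 + 1·2^3
  c_3 = 19 = 1·2^0 + 1·2^1 + 0·2^2 + 0·2^3 + 1·2^4
  c_4 = 7 = 1·2^0 + 1·2^1 + 1·2^2
  c_5 = 15 = 1·2^0 + 1·2^1 + 1·2^2 + 1·2^3
  c_6 = 21 = 1·2^0 + 0·2^1 + 1·2^2 + 0·2^3 + 1·2^4
p-restricted factor λ_0 = (1, 0, 1, 1, 1, 1)
p-restricted factor λ_1 = (1, 0, 1, 1, 1, 0)
p-restricted factor λ_2 = (1, 1, 0, 1, 1, 1)
p-restricted factor λ_3 = (0, 1, 0, 0, 1, 0)
p-restricted factor λ_4 = (0, 0, 1, 0, 0, 1)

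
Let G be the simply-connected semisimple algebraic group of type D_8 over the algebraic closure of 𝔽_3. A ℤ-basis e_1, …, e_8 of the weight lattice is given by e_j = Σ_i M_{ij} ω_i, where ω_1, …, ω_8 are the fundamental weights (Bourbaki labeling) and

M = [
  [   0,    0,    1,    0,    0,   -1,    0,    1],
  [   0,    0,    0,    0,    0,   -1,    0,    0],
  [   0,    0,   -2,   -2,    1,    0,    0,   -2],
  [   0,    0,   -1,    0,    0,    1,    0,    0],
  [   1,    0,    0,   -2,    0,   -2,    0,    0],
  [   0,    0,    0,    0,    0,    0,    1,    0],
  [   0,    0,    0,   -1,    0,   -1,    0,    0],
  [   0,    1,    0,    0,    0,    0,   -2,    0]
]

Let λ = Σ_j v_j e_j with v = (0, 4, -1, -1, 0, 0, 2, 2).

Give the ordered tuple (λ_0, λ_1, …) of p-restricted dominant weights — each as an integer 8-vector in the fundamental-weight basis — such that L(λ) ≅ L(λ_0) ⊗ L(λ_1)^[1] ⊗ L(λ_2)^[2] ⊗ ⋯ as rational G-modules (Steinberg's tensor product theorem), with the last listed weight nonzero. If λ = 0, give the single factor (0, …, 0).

ω-coordinates c = M·v, v = (0, 4, -1, -1, 0, 0, 2, 2):
  c_1 = 0·0 + 0·4 + (1)·(-1) + (0)·(-1) + 0·0 + (-1)·(0) + 0·2 + 1·2 = 1
  c_2 = 0·0 + 0·4 + (0)·(-1) + (0)·(-1) + 0·0 + (-1)·(0) + 0·2 + 0·2 = 0
  c_3 = 0·0 + 0·4 + (-2)·(-1) + (-2)·(-1) + 1·0 + 0·0 + 0·2 + (-2)·(2) = 0
  c_4 = 0·0 + 0·4 + (-1)·(-1) + (0)·(-1) + 0·0 + 1·0 + 0·2 + 0·2 = 1
  c_5 = 1·0 + 0·4 + (0)·(-1) + (-2)·(-1) + 0·0 + (-2)·(0) + 0·2 + 0·2 = 2
  c_6 = 0·0 + 0·4 + (0)·(-1) + (0)·(-1) + 0·0 + 0·0 + 1·2 + 0·2 = 2
  c_7 = 0·0 + 0·4 + (0)·(-1) + (-1)·(-1) + 0·0 + (-1)·(0) + 0·2 + 0·2 = 1
  c_8 = 0·0 + 1·4 + (0)·(-1) + (0)·(-1) + 0·0 + 0·0 + (-2)·(2) + 0·2 = 0
p = 3; digits c_i = Σ_j d_{ij}·3^j, 0 ≤ d_{ij} < 3:
  c_1 = 1 = 1·3^0
  c_2 = 0
  c_3 = 0
  c_4 = 1 = 1·3^0
  c_5 = 2 = 2·3^0
  c_6 = 2 = 2·3^0
  c_7 = 1 = 1·3^0
  c_8 = 0
p-restricted factor λ_0 = (1, 0, 0, 1, 2, 2, 1, 0)

((1, 0, 0, 1, 2, 2, 1, 0),)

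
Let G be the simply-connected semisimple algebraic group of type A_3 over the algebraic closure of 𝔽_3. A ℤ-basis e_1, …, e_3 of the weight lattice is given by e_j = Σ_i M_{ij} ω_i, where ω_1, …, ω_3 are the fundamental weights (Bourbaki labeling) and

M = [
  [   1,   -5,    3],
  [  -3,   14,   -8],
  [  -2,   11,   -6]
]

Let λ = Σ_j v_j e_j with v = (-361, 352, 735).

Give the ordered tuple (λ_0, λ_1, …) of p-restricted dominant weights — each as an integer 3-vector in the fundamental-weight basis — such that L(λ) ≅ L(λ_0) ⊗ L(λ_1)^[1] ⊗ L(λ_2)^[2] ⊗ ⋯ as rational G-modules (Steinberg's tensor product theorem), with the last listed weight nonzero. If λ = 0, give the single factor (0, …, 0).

In the fundamental-weight basis, λ has coordinates c = M·v (v = (-361, 352, 735)):
  c_1 = 1*-361 + -5*352 + 3*735 = 84
  c_2 = -3*-361 + 14*352 + -8*735 = 131
  c_3 = -2*-361 + 11*352 + -6*735 = 184
Writing each c_i in base p = 3:
  c_1 = 84 = 0·3^0 + 1·3^1 + 0·3^2 + 0·3^3 + 1·3^4
  c_2 = 131 = 2·3^0 + 1·3^1 + 2·3^2 + 1·3^3 + 1·3^4
  c_3 = 184 = 1·3^0 + 1·3^1 + 2·3^2 + 0·3^3 + 2·3^4
p-restricted factor λ_0 = (0, 2, 1)
p-restricted factor λ_1 = (1, 1, 1)
p-restricted factor λ_2 = (0, 2, 2)
p-restricted factor λ_3 = (0, 1, 0)
p-restricted factor λ_4 = (1, 1, 2)

((0, 2, 1), (1, 1, 1), (0, 2, 2), (0, 1, 0), (1, 1, 2))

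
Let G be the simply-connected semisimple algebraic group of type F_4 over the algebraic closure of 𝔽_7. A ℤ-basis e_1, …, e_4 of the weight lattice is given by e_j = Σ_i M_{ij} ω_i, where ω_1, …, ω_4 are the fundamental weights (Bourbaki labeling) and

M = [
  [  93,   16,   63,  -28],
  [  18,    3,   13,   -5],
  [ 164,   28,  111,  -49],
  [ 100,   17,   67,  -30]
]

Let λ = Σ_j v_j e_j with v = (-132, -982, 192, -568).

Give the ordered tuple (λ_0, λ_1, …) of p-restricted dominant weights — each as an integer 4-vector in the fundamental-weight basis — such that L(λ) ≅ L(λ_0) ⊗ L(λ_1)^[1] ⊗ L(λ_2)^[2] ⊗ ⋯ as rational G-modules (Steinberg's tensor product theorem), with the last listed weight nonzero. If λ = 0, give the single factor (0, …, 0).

((5, 0, 0, 3), (1, 2, 0, 1))

Converting to the ω-basis (c_i = row i of M dotted with v = (-132, -982, 192, -568)):
  c_1 = (93)·(-132) + (16)·(-982) + 63·192 + (-28)·(-568) = 12
  c_2 = (18)·(-132) + (3)·(-982) + 13·192 + (-5)·(-568) = 14
  c_3 = (164)·(-132) + (28)·(-982) + 111·192 + (-49)·(-568) = 0
  c_4 = (100)·(-132) + (17)·(-982) + 67·192 + (-30)·(-568) = 10
Writing each c_i in base p = 7:
  c_1 = 12 = 5·7^0 + 1·7^1
  c_2 = 14 = 0·7^0 + 2·7^1
  c_3 = 0
  c_4 = 10 = 3·7^0 + 1·7^1
Factor λ_0 = (5, 0, 0, 3)
Factor λ_1 = (1, 2, 0, 1)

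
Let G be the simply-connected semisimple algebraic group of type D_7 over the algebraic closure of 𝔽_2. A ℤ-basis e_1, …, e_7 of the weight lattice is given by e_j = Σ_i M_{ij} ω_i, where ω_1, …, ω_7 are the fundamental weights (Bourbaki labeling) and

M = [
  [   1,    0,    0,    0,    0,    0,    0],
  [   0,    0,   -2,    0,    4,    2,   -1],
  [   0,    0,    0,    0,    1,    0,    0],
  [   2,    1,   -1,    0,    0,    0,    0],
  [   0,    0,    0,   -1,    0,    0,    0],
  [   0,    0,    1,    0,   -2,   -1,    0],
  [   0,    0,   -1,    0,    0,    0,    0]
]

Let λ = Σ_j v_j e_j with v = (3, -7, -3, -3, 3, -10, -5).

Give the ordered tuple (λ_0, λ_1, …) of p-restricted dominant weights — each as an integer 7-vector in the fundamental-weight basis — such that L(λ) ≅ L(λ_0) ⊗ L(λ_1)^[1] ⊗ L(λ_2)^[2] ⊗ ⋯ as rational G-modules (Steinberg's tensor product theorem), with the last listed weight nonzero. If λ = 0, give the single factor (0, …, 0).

((1, 1, 1, 0, 1, 1, 1), (1, 1, 1, 1, 1, 0, 1))

Compute c_i = Σ_j M_{ij} v_j with v = (3, -7, -3, -3, 3, -10, -5):
  c_1 = 1·3 + (0)·(-7) + (0)·(-3) + (0)·(-3) + 0·3 + (0)·(-10) + (0)·(-5) = 3
  c_2 = 0·3 + (0)·(-7) + (-2)·(-3) + (0)·(-3) + 4·3 + (2)·(-10) + (-1)·(-5) = 3
  c_3 = 0·3 + (0)·(-7) + (0)·(-3) + (0)·(-3) + 1·3 + (0)·(-10) + (0)·(-5) = 3
  c_4 = 2·3 + (1)·(-7) + (-1)·(-3) + (0)·(-3) + 0·3 + (0)·(-10) + (0)·(-5) = 2
  c_5 = 0·3 + (0)·(-7) + (0)·(-3) + (-1)·(-3) + 0·3 + (0)·(-10) + (0)·(-5) = 3
  c_6 = 0·3 + (0)·(-7) + (1)·(-3) + (0)·(-3) + (-2)·(3) + (-1)·(-10) + (0)·(-5) = 1
  c_7 = 0·3 + (0)·(-7) + (-1)·(-3) + (0)·(-3) + 0·3 + (0)·(-10) + (0)·(-5) = 3
Expand coordinatewise in base 2:
  c_1 = 3 = 1·2^0 + 1·2^1
  c_2 = 3 = 1·2^0 + 1·2^1
  c_3 = 3 = 1·2^0 + 1·2^1
  c_4 = 2 = 0·2^0 + 1·2^1
  c_5 = 3 = 1·2^0 + 1·2^1
  c_6 = 1 = 1·2^0
  c_7 = 3 = 1·2^0 + 1·2^1
λ_0 = (1, 1, 1, 0, 1, 1, 1)
λ_1 = (1, 1, 1, 1, 1, 0, 1)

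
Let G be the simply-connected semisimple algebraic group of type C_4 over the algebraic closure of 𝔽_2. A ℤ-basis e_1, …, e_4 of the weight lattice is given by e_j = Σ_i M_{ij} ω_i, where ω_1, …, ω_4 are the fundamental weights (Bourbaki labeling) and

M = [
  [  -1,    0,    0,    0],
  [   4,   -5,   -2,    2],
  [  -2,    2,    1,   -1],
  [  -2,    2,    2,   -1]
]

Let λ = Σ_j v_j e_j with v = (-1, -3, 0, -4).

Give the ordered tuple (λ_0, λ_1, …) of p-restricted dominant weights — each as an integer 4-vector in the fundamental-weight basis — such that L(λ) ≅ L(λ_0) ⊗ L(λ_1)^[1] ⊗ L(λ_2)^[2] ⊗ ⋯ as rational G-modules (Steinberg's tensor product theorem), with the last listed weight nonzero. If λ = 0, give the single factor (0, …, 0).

In the fundamental-weight basis, λ has coordinates c = M·v (v = (-1, -3, 0, -4)):
  c_1 = (-1)·(-1) + (0)·(-3) + (0)·(0) + (0)·(-4) = 1
  c_2 = (4)·(-1) + (-5)·(-3) + (-2)·(0) + (2)·(-4) = 3
  c_3 = (-2)·(-1) + (2)·(-3) + (1)·(0) + (-1)·(-4) = 0
  c_4 = (-2)·(-1) + (2)·(-3) + (2)·(0) + (-1)·(-4) = 0
Expand coordinatewise in base 2:
  c_1 = 1 = 1·2^0
  c_2 = 3 = 1·2^0 + 1·2^1
  c_3 = 0
  c_4 = 0
λ_0 = (1, 1, 0, 0)
λ_1 = (0, 1, 0, 0)

((1, 1, 0, 0), (0, 1, 0, 0))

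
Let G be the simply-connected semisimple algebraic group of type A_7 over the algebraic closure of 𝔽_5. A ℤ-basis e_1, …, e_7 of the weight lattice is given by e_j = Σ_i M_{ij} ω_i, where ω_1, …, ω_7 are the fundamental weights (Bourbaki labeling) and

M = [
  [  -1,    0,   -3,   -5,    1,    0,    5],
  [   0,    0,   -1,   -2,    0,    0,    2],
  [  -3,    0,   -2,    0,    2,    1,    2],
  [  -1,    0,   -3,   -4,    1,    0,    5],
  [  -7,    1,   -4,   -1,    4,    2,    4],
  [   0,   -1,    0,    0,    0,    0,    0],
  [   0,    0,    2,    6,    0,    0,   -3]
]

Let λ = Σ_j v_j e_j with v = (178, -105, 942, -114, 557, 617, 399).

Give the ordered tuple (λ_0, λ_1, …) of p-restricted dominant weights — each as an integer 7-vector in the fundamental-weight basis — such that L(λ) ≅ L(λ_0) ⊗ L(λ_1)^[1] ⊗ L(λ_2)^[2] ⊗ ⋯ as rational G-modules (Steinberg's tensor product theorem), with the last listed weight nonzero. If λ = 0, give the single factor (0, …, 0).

ω-coordinates c = M·v, v = (178, -105, 942, -114, 557, 617, 399):
  c_1 = (-1)·(178) + (0)·(-105) + (-3)·(942) + (-5)·(-114) + 1·557 + 0·617 + 5·399 = 118
  c_2 = 0·178 + (0)·(-105) + (-1)·(942) + (-2)·(-114) + 0·557 + 0·617 + 2·399 = 84
  c_3 = (-3)·(178) + (0)·(-105) + (-2)·(942) + (0)·(-114) + 2·557 + 1·617 + 2·399 = 111
  c_4 = (-1)·(178) + (0)·(-105) + (-3)·(942) + (-4)·(-114) + 1·557 + 0·617 + 5·399 = 4
  c_5 = (-7)·(178) + (1)·(-105) + (-4)·(942) + (-1)·(-114) + 4·557 + 2·617 + 4·399 = 53
  c_6 = 0·178 + (-1)·(-105) + 0·942 + (0)·(-114) + 0·557 + 0·617 + 0·399 = 105
  c_7 = 0·178 + (0)·(-105) + 2·942 + (6)·(-114) + 0·557 + 0·617 + (-3)·(399) = 3
Base-5 expansion of each c_i:
  c_1 = 118 = 3·5^0 + 3·5^1 + 4·5^2
  c_2 = 84 = 4·5^0 + 1·5^1 + 3·5^2
  c_3 = 111 = 1·5^0 + 2·5^1 + 4·5^2
  c_4 = 4 = 4·5^0
  c_5 = 53 = 3·5^0 + 0·5^1 + 2·5^2
  c_6 = 105 = 0·5^0 + 1·5^1 + 4·5^2
  c_7 = 3 = 3·5^0
λ_0 = (3, 4, 1, 4, 3, 0, 3)
λ_1 = (3, 1, 2, 0, 0, 1, 0)
λ_2 = (4, 3, 4, 0, 2, 4, 0)

((3, 4, 1, 4, 3, 0, 3), (3, 1, 2, 0, 0, 1, 0), (4, 3, 4, 0, 2, 4, 0))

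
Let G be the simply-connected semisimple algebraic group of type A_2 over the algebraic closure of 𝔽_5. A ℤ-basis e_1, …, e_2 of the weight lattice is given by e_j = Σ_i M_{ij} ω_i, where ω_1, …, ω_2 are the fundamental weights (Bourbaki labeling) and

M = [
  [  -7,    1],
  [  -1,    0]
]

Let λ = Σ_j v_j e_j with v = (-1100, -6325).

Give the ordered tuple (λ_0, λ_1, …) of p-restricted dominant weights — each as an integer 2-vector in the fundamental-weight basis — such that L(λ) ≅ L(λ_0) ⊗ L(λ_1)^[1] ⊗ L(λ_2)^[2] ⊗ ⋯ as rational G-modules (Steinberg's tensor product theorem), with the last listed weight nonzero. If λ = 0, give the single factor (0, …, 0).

((0, 0), (0, 0), (0, 4), (1, 3), (2, 1))

Change of basis e → ω: c = M·v where v = (-1100, -6325):
  c_1 = -7*-1100 + 1*-6325 = 1375
  c_2 = -1*-1100 + 0*-6325 = 1100
p = 5; digits c_i = Σ_j d_{ij}·5^j, 0 ≤ d_{ij} < 5:
  c_1 = 1375 = 0·5^0 + 0·5^1 + 0·5^2 + 1·5^3 + 2·5^4
  c_2 = 1100 = 0·5^0 + 0·5^1 + 4·5^2 + 3·5^3 + 1·5^4
p-restricted factor λ_0 = (0, 0)
p-restricted factor λ_1 = (0, 0)
p-restricted factor λ_2 = (0, 4)
p-restricted factor λ_3 = (1, 3)
p-restricted factor λ_4 = (2, 1)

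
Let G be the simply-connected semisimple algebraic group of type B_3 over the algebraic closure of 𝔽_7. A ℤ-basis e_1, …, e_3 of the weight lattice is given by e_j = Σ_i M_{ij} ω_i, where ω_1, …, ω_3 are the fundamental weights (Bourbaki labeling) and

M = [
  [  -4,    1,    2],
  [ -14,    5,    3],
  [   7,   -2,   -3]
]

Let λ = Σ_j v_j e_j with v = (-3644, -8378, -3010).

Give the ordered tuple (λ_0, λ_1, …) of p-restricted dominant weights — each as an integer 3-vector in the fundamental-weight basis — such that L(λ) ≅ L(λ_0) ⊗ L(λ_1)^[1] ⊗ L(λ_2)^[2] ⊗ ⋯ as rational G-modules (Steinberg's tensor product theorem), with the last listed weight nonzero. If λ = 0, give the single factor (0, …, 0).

In the fundamental-weight basis, λ has coordinates c = M·v (v = (-3644, -8378, -3010)):
  c_1 = -4*-3644 + 1*-8378 + 2*-3010 = 178
  c_2 = -14*-3644 + 5*-8378 + 3*-3010 = 96
  c_3 = 7*-3644 + -2*-8378 + -3*-3010 = 278
Base-7 expansion of each c_i:
  c_1 = 178 = 3·7^0 + 4·7^1 + 3·7^2
  c_2 = 96 = 5·7^0 + 6·7^1 + 1·7^2
  c_3 = 278 = 5·7^0 + 4·7^1 + 5·7^2
p-restricted factor λ_0 = (3, 5, 5)
p-restricted factor λ_1 = (4, 6, 4)
p-restricted factor λ_2 = (3, 1, 5)

((3, 5, 5), (4, 6, 4), (3, 1, 5))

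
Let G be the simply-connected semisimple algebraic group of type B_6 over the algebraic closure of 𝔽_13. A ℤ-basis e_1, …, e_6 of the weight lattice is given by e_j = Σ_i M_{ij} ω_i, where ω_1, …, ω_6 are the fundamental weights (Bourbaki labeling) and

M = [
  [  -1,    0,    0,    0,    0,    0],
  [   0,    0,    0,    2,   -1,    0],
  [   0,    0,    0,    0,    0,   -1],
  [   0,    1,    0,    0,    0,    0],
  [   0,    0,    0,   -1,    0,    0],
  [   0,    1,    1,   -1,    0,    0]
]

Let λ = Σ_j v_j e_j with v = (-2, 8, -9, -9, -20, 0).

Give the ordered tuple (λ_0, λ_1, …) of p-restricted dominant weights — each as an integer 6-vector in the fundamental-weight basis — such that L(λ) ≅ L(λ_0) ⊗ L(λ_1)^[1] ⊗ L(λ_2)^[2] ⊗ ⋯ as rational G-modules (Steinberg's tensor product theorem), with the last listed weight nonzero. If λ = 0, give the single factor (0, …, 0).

((2, 2, 0, 8, 9, 8),)

In the fundamental-weight basis, λ has coordinates c = M·v (v = (-2, 8, -9, -9, -20, 0)):
  c_1 = (-1)·(-2) + 0·8 + (0)·(-9) + (0)·(-9) + (0)·(-20) + 0·0 = 2
  c_2 = (0)·(-2) + 0·8 + (0)·(-9) + (2)·(-9) + (-1)·(-20) + 0·0 = 2
  c_3 = (0)·(-2) + 0·8 + (0)·(-9) + (0)·(-9) + (0)·(-20) + (-1)·(0) = 0
  c_4 = (0)·(-2) + 1·8 + (0)·(-9) + (0)·(-9) + (0)·(-20) + 0·0 = 8
  c_5 = (0)·(-2) + 0·8 + (0)·(-9) + (-1)·(-9) + (0)·(-20) + 0·0 = 9
  c_6 = (0)·(-2) + 1·8 + (1)·(-9) + (-1)·(-9) + (0)·(-20) + 0·0 = 8
Base-13 expansion of each c_i:
  c_1 = 2 = 2·13^0
  c_2 = 2 = 2·13^0
  c_3 = 0
  c_4 = 8 = 8·13^0
  c_5 = 9 = 9·13^0
  c_6 = 8 = 8·13^0
λ_0 = (2, 2, 0, 8, 9, 8)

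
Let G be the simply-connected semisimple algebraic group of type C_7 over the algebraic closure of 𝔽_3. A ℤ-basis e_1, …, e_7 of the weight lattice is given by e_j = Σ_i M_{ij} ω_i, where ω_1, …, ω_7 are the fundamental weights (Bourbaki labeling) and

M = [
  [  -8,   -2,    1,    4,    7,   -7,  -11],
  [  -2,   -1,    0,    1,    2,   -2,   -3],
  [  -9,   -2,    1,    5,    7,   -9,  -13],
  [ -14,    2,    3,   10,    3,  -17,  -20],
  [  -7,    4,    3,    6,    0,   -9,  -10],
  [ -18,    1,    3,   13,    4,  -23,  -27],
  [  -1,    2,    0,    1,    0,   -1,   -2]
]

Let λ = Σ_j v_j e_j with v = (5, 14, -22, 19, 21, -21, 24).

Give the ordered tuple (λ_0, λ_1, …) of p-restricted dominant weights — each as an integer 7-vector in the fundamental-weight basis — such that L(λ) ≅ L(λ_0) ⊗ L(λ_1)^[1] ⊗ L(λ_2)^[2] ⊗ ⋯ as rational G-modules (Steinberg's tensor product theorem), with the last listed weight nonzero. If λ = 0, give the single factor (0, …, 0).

((1, 1, 0, 1, 0, 0, 0), (2, 2, 2, 1, 0, 2, 2), (1, 0, 2, 2, 2, 2, 1))

Converting to the ω-basis (c_i = row i of M dotted with v = (5, 14, -22, 19, 21, -21, 24)):
  c_1 = (-8)·(5) + (-2)·(14) + (1)·(-22) + 4·19 + 7·21 + (-7)·(-21) + (-11)·(24) = 16
  c_2 = (-2)·(5) + (-1)·(14) + (0)·(-22) + 1·19 + 2·21 + (-2)·(-21) + (-3)·(24) = 7
  c_3 = (-9)·(5) + (-2)·(14) + (1)·(-22) + 5·19 + 7·21 + (-9)·(-21) + (-13)·(24) = 24
  c_4 = (-14)·(5) + 2·14 + (3)·(-22) + 10·19 + 3·21 + (-17)·(-21) + (-20)·(24) = 22
  c_5 = (-7)·(5) + 4·14 + (3)·(-22) + 6·19 + 0·21 + (-9)·(-21) + (-10)·(24) = 18
  c_6 = (-18)·(5) + 1·14 + (3)·(-22) + 13·19 + 4·21 + (-23)·(-21) + (-27)·(24) = 24
  c_7 = (-1)·(5) + 2·14 + (0)·(-22) + 1·19 + 0·21 + (-1)·(-21) + (-2)·(24) = 15
Writing each c_i in base p = 3:
  c_1 = 16 = 1·3^0 + 2·3^1 + 1·3^2
  c_2 = 7 = 1·3^0 + 2·3^1
  c_3 = 24 = 0·3^0 + 2·3^1 + 2·3^2
  c_4 = 22 = 1·3^0 + 1·3^1 + 2·3^2
  c_5 = 18 = 0·3^0 + 0·3^1 + 2·3^2
  c_6 = 24 = 0·3^0 + 2·3^1 + 2·3^2
  c_7 = 15 = 0·3^0 + 2·3^1 + 1·3^2
λ_0 = (1, 1, 0, 1, 0, 0, 0)
λ_1 = (2, 2, 2, 1, 0, 2, 2)
λ_2 = (1, 0, 2, 2, 2, 2, 1)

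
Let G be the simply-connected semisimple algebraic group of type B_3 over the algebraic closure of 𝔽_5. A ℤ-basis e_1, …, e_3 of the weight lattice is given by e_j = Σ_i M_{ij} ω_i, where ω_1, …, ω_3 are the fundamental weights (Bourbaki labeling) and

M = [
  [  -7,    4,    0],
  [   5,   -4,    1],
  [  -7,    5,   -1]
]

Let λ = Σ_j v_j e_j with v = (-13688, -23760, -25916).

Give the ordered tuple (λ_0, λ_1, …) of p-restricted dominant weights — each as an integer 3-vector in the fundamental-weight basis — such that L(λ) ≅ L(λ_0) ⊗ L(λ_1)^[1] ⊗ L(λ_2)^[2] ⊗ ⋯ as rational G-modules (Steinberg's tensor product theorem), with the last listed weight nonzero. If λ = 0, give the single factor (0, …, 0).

((1, 4, 2), (0, 1, 1), (1, 2, 2), (1, 0, 3), (1, 1, 4))

ω-coordinates c = M·v, v = (-13688, -23760, -25916):
  c_1 = (-7)·(-13688) + (4)·(-23760) + (0)·(-25916) = 776
  c_2 = (5)·(-13688) + (-4)·(-23760) + (1)·(-25916) = 684
  c_3 = (-7)·(-13688) + (5)·(-23760) + (-1)·(-25916) = 2932
Base-5 expansion of each c_i:
  c_1 = 776 = 1·5^0 + 0·5^1 + 1·5^2 + 1·5^3 + 1·5^4
  c_2 = 684 = 4·5^0 + 1·5^1 + 2·5^2 + 0·5^3 + 1·5^4
  c_3 = 2932 = 2·5^0 + 1·5^1 + 2·5^2 + 3·5^3 + 4·5^4
λ_0 = (1, 4, 2)
λ_1 = (0, 1, 1)
λ_2 = (1, 2, 2)
λ_3 = (1, 0, 3)
λ_4 = (1, 1, 4)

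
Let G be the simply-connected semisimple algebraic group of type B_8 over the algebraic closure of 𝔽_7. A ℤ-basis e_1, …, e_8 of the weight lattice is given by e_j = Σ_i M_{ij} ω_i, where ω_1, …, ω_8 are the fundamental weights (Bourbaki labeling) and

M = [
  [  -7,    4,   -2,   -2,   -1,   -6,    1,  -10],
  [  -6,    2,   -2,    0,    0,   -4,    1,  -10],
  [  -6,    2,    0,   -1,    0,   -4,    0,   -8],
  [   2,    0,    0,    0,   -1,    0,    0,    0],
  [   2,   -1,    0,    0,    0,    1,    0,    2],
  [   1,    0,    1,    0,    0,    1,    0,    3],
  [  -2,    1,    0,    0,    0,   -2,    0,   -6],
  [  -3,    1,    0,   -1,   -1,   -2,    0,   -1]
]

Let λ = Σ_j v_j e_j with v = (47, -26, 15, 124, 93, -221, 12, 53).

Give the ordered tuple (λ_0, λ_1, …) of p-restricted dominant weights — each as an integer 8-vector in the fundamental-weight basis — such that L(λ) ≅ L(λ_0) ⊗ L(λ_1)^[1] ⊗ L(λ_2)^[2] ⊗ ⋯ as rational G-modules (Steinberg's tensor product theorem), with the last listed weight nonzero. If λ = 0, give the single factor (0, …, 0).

((4, 2, 2, 1, 5, 0, 4, 5),)

Converting to the ω-basis (c_i = row i of M dotted with v = (47, -26, 15, 124, 93, -221, 12, 53)):
  c_1 = -7*47 + 4*-26 + -2*15 + -2*124 + -1*93 + -6*-221 + 1*12 + -10*53 = 4
  c_2 = -6*47 + 2*-26 + -2*15 + 0*124 + 0*93 + -4*-221 + 1*12 + -10*53 = 2
  c_3 = -6*47 + 2*-26 + 0*15 + -1*124 + 0*93 + -4*-221 + 0*12 + -8*53 = 2
  c_4 = 2*47 + 0*-26 + 0*15 + 0*124 + -1*93 + 0*-221 + 0*12 + 0*53 = 1
  c_5 = 2*47 + -1*-26 + 0*15 + 0*124 + 0*93 + 1*-221 + 0*12 + 2*53 = 5
  c_6 = 1*47 + 0*-26 + 1*15 + 0*124 + 0*93 + 1*-221 + 0*12 + 3*53 = 0
  c_7 = -2*47 + 1*-26 + 0*15 + 0*124 + 0*93 + -2*-221 + 0*12 + -6*53 = 4
  c_8 = -3*47 + 1*-26 + 0*15 + -1*124 + -1*93 + -2*-221 + 0*12 + -1*53 = 5
Expand coordinatewise in base 7:
  c_1 = 4 = 4·7^0
  c_2 = 2 = 2·7^0
  c_3 = 2 = 2·7^0
  c_4 = 1 = 1·7^0
  c_5 = 5 = 5·7^0
  c_6 = 0
  c_7 = 4 = 4·7^0
  c_8 = 5 = 5·7^0
λ_0 = (4, 2, 2, 1, 5, 0, 4, 5)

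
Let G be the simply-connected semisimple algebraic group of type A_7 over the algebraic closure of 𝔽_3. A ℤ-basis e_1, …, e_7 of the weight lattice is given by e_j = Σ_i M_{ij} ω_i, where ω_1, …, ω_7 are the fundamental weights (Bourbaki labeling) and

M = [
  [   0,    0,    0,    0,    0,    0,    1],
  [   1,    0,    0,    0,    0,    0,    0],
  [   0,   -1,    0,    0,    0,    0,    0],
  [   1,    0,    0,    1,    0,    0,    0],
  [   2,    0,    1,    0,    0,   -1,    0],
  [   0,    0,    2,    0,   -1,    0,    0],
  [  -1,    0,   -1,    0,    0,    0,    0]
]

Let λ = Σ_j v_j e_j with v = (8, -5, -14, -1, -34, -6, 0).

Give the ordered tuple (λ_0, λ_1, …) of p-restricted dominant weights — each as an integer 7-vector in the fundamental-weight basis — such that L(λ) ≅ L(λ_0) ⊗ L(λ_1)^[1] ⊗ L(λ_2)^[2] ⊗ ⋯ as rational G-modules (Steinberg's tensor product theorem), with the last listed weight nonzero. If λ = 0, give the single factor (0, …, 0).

((0, 2, 2, 1, 2, 0, 0), (0, 2, 1, 2, 2, 2, 2))

Converting to the ω-basis (c_i = row i of M dotted with v = (8, -5, -14, -1, -34, -6, 0)):
  c_1 = 0·8 + (0)·(-5) + (0)·(-14) + (0)·(-1) + (0)·(-34) + (0)·(-6) + 1·0 = 0
  c_2 = 1·8 + (0)·(-5) + (0)·(-14) + (0)·(-1) + (0)·(-34) + (0)·(-6) + 0·0 = 8
  c_3 = 0·8 + (-1)·(-5) + (0)·(-14) + (0)·(-1) + (0)·(-34) + (0)·(-6) + 0·0 = 5
  c_4 = 1·8 + (0)·(-5) + (0)·(-14) + (1)·(-1) + (0)·(-34) + (0)·(-6) + 0·0 = 7
  c_5 = 2·8 + (0)·(-5) + (1)·(-14) + (0)·(-1) + (0)·(-34) + (-1)·(-6) + 0·0 = 8
  c_6 = 0·8 + (0)·(-5) + (2)·(-14) + (0)·(-1) + (-1)·(-34) + (0)·(-6) + 0·0 = 6
  c_7 = (-1)·(8) + (0)·(-5) + (-1)·(-14) + (0)·(-1) + (0)·(-34) + (0)·(-6) + 0·0 = 6
Writing each c_i in base p = 3:
  c_1 = 0
  c_2 = 8 = 2·3^0 + 2·3^1
  c_3 = 5 = 2·3^0 + 1·3^1
  c_4 = 7 = 1·3^0 + 2·3^1
  c_5 = 8 = 2·3^0 + 2·3^1
  c_6 = 6 = 0·3^0 + 2·3^1
  c_7 = 6 = 0·3^0 + 2·3^1
Factor λ_0 = (0, 2, 2, 1, 2, 0, 0)
Factor λ_1 = (0, 2, 1, 2, 2, 2, 2)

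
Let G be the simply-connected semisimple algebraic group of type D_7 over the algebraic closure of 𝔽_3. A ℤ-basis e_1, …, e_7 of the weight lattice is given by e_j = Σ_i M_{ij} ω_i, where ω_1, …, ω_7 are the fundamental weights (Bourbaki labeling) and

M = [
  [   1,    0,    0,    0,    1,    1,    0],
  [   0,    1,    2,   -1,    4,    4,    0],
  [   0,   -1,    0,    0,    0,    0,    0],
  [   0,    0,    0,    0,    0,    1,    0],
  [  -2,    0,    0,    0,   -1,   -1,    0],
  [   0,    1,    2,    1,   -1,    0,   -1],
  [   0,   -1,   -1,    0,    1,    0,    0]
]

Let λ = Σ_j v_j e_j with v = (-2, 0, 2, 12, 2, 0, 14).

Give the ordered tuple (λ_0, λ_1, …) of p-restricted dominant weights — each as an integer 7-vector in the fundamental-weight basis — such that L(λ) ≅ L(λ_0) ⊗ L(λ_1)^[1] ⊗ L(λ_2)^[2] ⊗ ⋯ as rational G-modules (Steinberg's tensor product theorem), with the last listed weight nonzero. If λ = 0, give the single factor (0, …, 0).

((0, 0, 0, 0, 2, 0, 0),)

Change of basis e → ω: c = M·v where v = (-2, 0, 2, 12, 2, 0, 14):
  c_1 = (1)·(-2) + 0·0 + 0·2 + 0·12 + 1·2 + 1·0 + 0·14 = 0
  c_2 = (0)·(-2) + 1·0 + 2·2 + (-1)·(12) + 4·2 + 4·0 + 0·14 = 0
  c_3 = (0)·(-2) + (-1)·(0) + 0·2 + 0·12 + 0·2 + 0·0 + 0·14 = 0
  c_4 = (0)·(-2) + 0·0 + 0·2 + 0·12 + 0·2 + 1·0 + 0·14 = 0
  c_5 = (-2)·(-2) + 0·0 + 0·2 + 0·12 + (-1)·(2) + (-1)·(0) + 0·14 = 2
  c_6 = (0)·(-2) + 1·0 + 2·2 + 1·12 + (-1)·(2) + 0·0 + (-1)·(14) = 0
  c_7 = (0)·(-2) + (-1)·(0) + (-1)·(2) + 0·12 + 1·2 + 0·0 + 0·14 = 0
Expand coordinatewise in base 3:
  c_1 = 0
  c_2 = 0
  c_3 = 0
  c_4 = 0
  c_5 = 2 = 2·3^0
  c_6 = 0
  c_7 = 0
λ_0 = (0, 0, 0, 0, 2, 0, 0)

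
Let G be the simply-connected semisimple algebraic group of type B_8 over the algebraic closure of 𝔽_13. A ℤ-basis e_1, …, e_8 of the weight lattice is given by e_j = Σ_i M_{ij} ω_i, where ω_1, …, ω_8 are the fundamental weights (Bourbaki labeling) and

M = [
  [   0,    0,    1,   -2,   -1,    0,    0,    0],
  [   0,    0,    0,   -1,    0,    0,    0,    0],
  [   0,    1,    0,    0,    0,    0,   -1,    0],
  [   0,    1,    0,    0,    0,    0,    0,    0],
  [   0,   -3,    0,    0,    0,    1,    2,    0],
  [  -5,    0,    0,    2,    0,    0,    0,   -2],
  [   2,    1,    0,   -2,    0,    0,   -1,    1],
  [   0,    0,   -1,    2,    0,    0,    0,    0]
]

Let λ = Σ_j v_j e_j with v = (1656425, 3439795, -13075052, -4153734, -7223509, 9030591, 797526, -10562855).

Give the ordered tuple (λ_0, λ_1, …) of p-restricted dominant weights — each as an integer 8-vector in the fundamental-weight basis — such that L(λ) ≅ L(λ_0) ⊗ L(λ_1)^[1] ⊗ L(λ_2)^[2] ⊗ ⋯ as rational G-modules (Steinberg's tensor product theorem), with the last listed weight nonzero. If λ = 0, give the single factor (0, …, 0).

((4, 0, 6, 8, 4, 1, 10, 3), (1, 4, 9, 10, 2, 12, 11, 7), (11, 8, 8, 8, 5, 8, 12, 0), (12, 5, 6, 5, 9, 10, 6, 12), (7, 2, 1, 3, 10, 2, 12, 10), (6, 11, 7, 9, 0, 12, 9, 12))

Converting to the ω-basis (c_i = row i of M dotted with v = (1656425, 3439795, -13075052, -4153734, -7223509, 9030591, 797526, -10562855)):
  c_1 = 0·1656425 + 0·3439795 + (1)·(-13075052) + (-2)·(-4153734) + (-1)·(-7223509) + 0·9030591 + 0·797526 + (0)·(-10562855) = 2455925
  c_2 = 0·1656425 + 0·3439795 + (0)·(-13075052) + (-1)·(-4153734) + (0)·(-7223509) + 0·9030591 + 0·797526 + (0)·(-10562855) = 4153734
  c_3 = 0·1656425 + 1·3439795 + (0)·(-13075052) + (0)·(-4153734) + (0)·(-7223509) + 0·9030591 + (-1)·(797526) + (0)·(-10562855) = 2642269
  c_4 = 0·1656425 + 1·3439795 + (0)·(-13075052) + (0)·(-4153734) + (0)·(-7223509) + 0·9030591 + 0·797526 + (0)·(-10562855) = 3439795
  c_5 = 0·1656425 + (-3)·(3439795) + (0)·(-13075052) + (0)·(-4153734) + (0)·(-7223509) + 1·9030591 + 2·797526 + (0)·(-10562855) = 306258
  c_6 = (-5)·(1656425) + 0·3439795 + (0)·(-13075052) + (2)·(-4153734) + (0)·(-7223509) + 0·9030591 + 0·797526 + (-2)·(-10562855) = 4536117
  c_7 = 2·1656425 + 1·3439795 + (0)·(-13075052) + (-2)·(-4153734) + (0)·(-7223509) + 0·9030591 + (-1)·(797526) + (1)·(-10562855) = 3699732
  c_8 = 0·1656425 + 0·3439795 + (-1)·(-13075052) + (2)·(-4153734) + (0)·(-7223509) + 0·9030591 + 0·797526 + (0)·(-10562855) = 4767584
p = 13; digits c_i = Σ_j d_{ij}·13^j, 0 ≤ d_{ij} < 13:
  c_1 = 2455925 = 4·13^0 + 1·13^1 + 11·13^2 + 12·13^3 + 7·13^4 + 6·13^5
  c_2 = 4153734 = 0·13^0 + 4·13^1 + 8·13^2 + 5·13^3 + 2·13^4 + 11·13^5
  c_3 = 2642269 = 6·13^0 + 9·13^1 + 8·13^2 + 6·13^3 + 1·13^4 + 7·13^5
  c_4 = 3439795 = 8·13^0 + 10·13^1 + 8·13^2 + 5·13^3 + 3·13^4 + 9·13^5
  c_5 = 306258 = 4·13^0 + 2·13^1 + 5·13^2 + 9·13^3 + 10·13^4
  c_6 = 4536117 = 1·13^0 + 12·13^1 + 8·13^2 + 10·13^3 + 2·13^4 + 12·13^5
  c_7 = 3699732 = 10·13^0 + 11·13^1 + 12·13^2 + 6·13^3 + 12·13^4 + 9·13^5
  c_8 = 4767584 = 3·13^0 + 7·13^1 + 0·13^2 + 12·13^3 + 10·13^4 + 12·13^5
λ_0 = (4, 0, 6, 8, 4, 1, 10, 3)
λ_1 = (1, 4, 9, 10, 2, 12, 11, 7)
λ_2 = (11, 8, 8, 8, 5, 8, 12, 0)
λ_3 = (12, 5, 6, 5, 9, 10, 6, 12)
λ_4 = (7, 2, 1, 3, 10, 2, 12, 10)
λ_5 = (6, 11, 7, 9, 0, 12, 9, 12)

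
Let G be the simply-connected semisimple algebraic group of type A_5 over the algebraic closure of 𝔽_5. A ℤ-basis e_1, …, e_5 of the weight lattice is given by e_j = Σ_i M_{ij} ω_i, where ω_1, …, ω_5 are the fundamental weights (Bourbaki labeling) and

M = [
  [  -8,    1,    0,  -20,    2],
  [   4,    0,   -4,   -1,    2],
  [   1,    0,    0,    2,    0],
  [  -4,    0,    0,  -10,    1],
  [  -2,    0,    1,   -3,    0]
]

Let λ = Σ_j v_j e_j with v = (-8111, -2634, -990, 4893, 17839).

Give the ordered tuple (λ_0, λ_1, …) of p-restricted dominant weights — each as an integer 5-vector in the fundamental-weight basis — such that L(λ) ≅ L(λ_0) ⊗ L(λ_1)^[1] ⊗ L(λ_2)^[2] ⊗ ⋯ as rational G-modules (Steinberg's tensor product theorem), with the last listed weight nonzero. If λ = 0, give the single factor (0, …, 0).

Compute c_i = Σ_j M_{ij} v_j with v = (-8111, -2634, -990, 4893, 17839):
  c_1 = (-8)·(-8111) + (1)·(-2634) + (0)·(-990) + (-20)·(4893) + 2·17839 = 72
  c_2 = (4)·(-8111) + (0)·(-2634) + (-4)·(-990) + (-1)·(4893) + 2·17839 = 2301
  c_3 = (1)·(-8111) + (0)·(-2634) + (0)·(-990) + 2·4893 + 0·17839 = 1675
  c_4 = (-4)·(-8111) + (0)·(-2634) + (0)·(-990) + (-10)·(4893) + 1·17839 = 1353
  c_5 = (-2)·(-8111) + (0)·(-2634) + (1)·(-990) + (-3)·(4893) + 0·17839 = 553
Writing each c_i in base p = 5:
  c_1 = 72 = 2·5^0 + 4·5^1 + 2·5^2
  c_2 = 2301 = 1·5^0 + 0·5^1 + 2·5^2 + 3·5^3 + 3·5^4
  c_3 = 1675 = 0·5^0 + 0·5^1 + 2·5^2 + 3·5^3 + 2·5^4
  c_4 = 1353 = 3·5^0 + 0·5^1 + 4·5^2 + 0·5^3 + 2·5^4
  c_5 = 553 = 3·5^0 + 0·5^1 + 2·5^2 + 4·5^3
p-restricted factor λ_0 = (2, 1, 0, 3, 3)
p-restricted factor λ_1 = (4, 0, 0, 0, 0)
p-restricted factor λ_2 = (2, 2, 2, 4, 2)
p-restricted factor λ_3 = (0, 3, 3, 0, 4)
p-restricted factor λ_4 = (0, 3, 2, 2, 0)

((2, 1, 0, 3, 3), (4, 0, 0, 0, 0), (2, 2, 2, 4, 2), (0, 3, 3, 0, 4), (0, 3, 2, 2, 0))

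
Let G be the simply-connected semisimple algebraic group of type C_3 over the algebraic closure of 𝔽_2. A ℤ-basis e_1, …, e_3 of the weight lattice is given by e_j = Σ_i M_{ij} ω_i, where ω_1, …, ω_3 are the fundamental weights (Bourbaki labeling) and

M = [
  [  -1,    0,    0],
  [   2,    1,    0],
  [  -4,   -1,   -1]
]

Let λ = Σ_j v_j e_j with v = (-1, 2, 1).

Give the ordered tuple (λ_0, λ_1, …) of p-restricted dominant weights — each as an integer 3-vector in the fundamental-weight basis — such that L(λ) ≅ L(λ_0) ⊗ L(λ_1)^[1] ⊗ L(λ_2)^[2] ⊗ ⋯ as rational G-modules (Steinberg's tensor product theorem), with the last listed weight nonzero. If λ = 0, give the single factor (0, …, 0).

((1, 0, 1),)

Change of basis e → ω: c = M·v where v = (-1, 2, 1):
  c_1 = (-1)·(-1) + (0)·(2) + (0)·(1) = 1
  c_2 = (2)·(-1) + (1)·(2) + (0)·(1) = 0
  c_3 = (-4)·(-1) + (-1)·(2) + (-1)·(1) = 1
p = 2; digits c_i = Σ_j d_{ij}·2^j, 0 ≤ d_{ij} < 2:
  c_1 = 1 = 1·2^0
  c_2 = 0
  c_3 = 1 = 1·2^0
Factor λ_0 = (1, 0, 1)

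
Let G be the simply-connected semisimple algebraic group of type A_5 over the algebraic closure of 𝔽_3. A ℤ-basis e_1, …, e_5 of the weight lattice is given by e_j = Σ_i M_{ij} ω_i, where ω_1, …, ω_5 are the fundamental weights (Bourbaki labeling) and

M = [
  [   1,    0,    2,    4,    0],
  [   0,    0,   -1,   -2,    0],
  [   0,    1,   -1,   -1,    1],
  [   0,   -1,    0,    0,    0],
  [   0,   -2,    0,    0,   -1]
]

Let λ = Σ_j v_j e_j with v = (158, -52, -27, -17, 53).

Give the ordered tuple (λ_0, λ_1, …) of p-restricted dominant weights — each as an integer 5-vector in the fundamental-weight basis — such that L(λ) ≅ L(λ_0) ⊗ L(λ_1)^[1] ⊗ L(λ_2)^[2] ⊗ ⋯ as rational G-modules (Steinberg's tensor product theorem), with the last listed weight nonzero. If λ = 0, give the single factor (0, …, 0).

In the fundamental-weight basis, λ has coordinates c = M·v (v = (158, -52, -27, -17, 53)):
  c_1 = 1·158 + (0)·(-52) + (2)·(-27) + (4)·(-17) + 0·53 = 36
  c_2 = 0·158 + (0)·(-52) + (-1)·(-27) + (-2)·(-17) + 0·53 = 61
  c_3 = 0·158 + (1)·(-52) + (-1)·(-27) + (-1)·(-17) + 1·53 = 45
  c_4 = 0·158 + (-1)·(-52) + (0)·(-27) + (0)·(-17) + 0·53 = 52
  c_5 = 0·158 + (-2)·(-52) + (0)·(-27) + (0)·(-17) + (-1)·(53) = 51
Expand coordinatewise in base 3:
  c_1 = 36 = 0·3^0 + 0·3^1 + 1·3^2 + 1·3^3
  c_2 = 61 = 1·3^0 + 2·3^1 + 0·3^2 + 2·3^3
  c_3 = 45 = 0·3^0 + 0·3^1 + 2·3^2 + 1·3^3
  c_4 = 52 = 1·3^0 + 2·3^1 + 2·3^2 + 1·3^3
  c_5 = 51 = 0·3^0 + 2·3^1 + 2·3^2 + 1·3^3
λ_0 = (0, 1, 0, 1, 0)
λ_1 = (0, 2, 0, 2, 2)
λ_2 = (1, 0, 2, 2, 2)
λ_3 = (1, 2, 1, 1, 1)

((0, 1, 0, 1, 0), (0, 2, 0, 2, 2), (1, 0, 2, 2, 2), (1, 2, 1, 1, 1))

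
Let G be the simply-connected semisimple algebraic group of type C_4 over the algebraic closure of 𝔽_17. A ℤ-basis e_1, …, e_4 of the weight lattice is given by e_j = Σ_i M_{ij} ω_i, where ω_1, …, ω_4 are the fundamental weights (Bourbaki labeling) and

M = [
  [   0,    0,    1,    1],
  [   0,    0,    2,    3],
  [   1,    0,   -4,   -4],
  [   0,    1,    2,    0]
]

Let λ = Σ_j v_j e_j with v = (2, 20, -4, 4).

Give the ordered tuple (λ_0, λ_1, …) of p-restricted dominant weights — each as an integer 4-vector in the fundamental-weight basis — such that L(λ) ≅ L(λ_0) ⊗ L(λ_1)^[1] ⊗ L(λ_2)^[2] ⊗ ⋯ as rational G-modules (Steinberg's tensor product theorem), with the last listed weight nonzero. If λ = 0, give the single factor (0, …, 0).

Compute c_i = Σ_j M_{ij} v_j with v = (2, 20, -4, 4):
  c_1 = 0·2 + 0·20 + (1)·(-4) + 1·4 = 0
  c_2 = 0·2 + 0·20 + (2)·(-4) + 3·4 = 4
  c_3 = 1·2 + 0·20 + (-4)·(-4) + (-4)·(4) = 2
  c_4 = 0·2 + 1·20 + (2)·(-4) + 0·4 = 12
Expand coordinatewise in base 17:
  c_1 = 0
  c_2 = 4 = 4·17^0
  c_3 = 2 = 2·17^0
  c_4 = 12 = 12·17^0
p-restricted factor λ_0 = (0, 4, 2, 12)

((0, 4, 2, 12),)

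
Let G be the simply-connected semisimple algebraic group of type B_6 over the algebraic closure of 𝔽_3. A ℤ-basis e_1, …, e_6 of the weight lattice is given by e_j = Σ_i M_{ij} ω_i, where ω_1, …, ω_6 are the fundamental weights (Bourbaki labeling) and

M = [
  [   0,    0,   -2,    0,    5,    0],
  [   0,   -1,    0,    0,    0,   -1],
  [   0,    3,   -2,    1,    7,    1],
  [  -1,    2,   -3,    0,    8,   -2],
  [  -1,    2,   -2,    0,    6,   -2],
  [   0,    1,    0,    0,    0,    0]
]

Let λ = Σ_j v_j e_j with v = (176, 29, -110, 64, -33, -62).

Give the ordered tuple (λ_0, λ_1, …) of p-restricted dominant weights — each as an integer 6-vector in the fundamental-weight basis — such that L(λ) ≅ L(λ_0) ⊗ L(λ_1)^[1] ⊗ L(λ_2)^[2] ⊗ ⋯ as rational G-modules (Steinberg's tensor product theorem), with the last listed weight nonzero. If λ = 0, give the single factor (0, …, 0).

ω-coordinates c = M·v, v = (176, 29, -110, 64, -33, -62):
  c_1 = 0*176 + 0*29 + -2*-110 + 0*64 + 5*-33 + 0*-62 = 55
  c_2 = 0*176 + -1*29 + 0*-110 + 0*64 + 0*-33 + -1*-62 = 33
  c_3 = 0*176 + 3*29 + -2*-110 + 1*64 + 7*-33 + 1*-62 = 78
  c_4 = -1*176 + 2*29 + -3*-110 + 0*64 + 8*-33 + -2*-62 = 72
  c_5 = -1*176 + 2*29 + -2*-110 + 0*64 + 6*-33 + -2*-62 = 28
  c_6 = 0*176 + 1*29 + 0*-110 + 0*64 + 0*-33 + 0*-62 = 29
p = 3; digits c_i = Σ_j d_{ij}·3^j, 0 ≤ d_{ij} < 3:
  c_1 = 55 = 1·3^0 + 0·3^1 + 0·3^2 + 2·3^3
  c_2 = 33 = 0·3^0 + 2·3^1 + 0·3^2 + 1·3^3
  c_3 = 78 = 0·3^0 + 2·3^1 + 2·3^2 + 2·3^3
  c_4 = 72 = 0·3^0 + 0·3^1 + 2·3^2 + 2·3^3
  c_5 = 28 = 1·3^0 + 0·3^1 + 0·3^2 + 1·3^3
  c_6 = 29 = 2·3^0 + 0·3^1 + 0·3^2 + 1·3^3
Factor λ_0 = (1, 0, 0, 0, 1, 2)
Factor λ_1 = (0, 2, 2, 0, 0, 0)
Factor λ_2 = (0, 0, 2, 2, 0, 0)
Factor λ_3 = (2, 1, 2, 2, 1, 1)

((1, 0, 0, 0, 1, 2), (0, 2, 2, 0, 0, 0), (0, 0, 2, 2, 0, 0), (2, 1, 2, 2, 1, 1))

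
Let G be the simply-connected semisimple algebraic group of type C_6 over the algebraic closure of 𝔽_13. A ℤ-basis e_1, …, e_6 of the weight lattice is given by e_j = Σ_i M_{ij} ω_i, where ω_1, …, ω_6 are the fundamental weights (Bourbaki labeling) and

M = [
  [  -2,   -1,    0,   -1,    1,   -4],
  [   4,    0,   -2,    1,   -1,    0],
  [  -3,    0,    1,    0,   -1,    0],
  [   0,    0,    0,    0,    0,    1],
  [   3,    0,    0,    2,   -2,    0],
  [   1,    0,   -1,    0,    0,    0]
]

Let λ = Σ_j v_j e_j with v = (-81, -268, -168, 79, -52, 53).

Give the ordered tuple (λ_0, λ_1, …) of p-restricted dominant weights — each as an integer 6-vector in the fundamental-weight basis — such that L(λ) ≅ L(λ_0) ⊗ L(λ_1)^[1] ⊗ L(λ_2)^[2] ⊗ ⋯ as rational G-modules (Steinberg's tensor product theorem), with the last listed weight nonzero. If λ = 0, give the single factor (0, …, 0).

((9, 0, 10, 1, 6, 9), (6, 11, 9, 4, 1, 6))

ω-coordinates c = M·v, v = (-81, -268, -168, 79, -52, 53):
  c_1 = -2*-81 + -1*-268 + 0*-168 + -1*79 + 1*-52 + -4*53 = 87
  c_2 = 4*-81 + 0*-268 + -2*-168 + 1*79 + -1*-52 + 0*53 = 143
  c_3 = -3*-81 + 0*-268 + 1*-168 + 0*79 + -1*-52 + 0*53 = 127
  c_4 = 0*-81 + 0*-268 + 0*-168 + 0*79 + 0*-52 + 1*53 = 53
  c_5 = 3*-81 + 0*-268 + 0*-168 + 2*79 + -2*-52 + 0*53 = 19
  c_6 = 1*-81 + 0*-268 + -1*-168 + 0*79 + 0*-52 + 0*53 = 87
Base-13 expansion of each c_i:
  c_1 = 87 = 9·13^0 + 6·13^1
  c_2 = 143 = 0·13^0 + 11·13^1
  c_3 = 127 = 10·13^0 + 9·13^1
  c_4 = 53 = 1·13^0 + 4·13^1
  c_5 = 19 = 6·13^0 + 1·13^1
  c_6 = 87 = 9·13^0 + 6·13^1
p-restricted factor λ_0 = (9, 0, 10, 1, 6, 9)
p-restricted factor λ_1 = (6, 11, 9, 4, 1, 6)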